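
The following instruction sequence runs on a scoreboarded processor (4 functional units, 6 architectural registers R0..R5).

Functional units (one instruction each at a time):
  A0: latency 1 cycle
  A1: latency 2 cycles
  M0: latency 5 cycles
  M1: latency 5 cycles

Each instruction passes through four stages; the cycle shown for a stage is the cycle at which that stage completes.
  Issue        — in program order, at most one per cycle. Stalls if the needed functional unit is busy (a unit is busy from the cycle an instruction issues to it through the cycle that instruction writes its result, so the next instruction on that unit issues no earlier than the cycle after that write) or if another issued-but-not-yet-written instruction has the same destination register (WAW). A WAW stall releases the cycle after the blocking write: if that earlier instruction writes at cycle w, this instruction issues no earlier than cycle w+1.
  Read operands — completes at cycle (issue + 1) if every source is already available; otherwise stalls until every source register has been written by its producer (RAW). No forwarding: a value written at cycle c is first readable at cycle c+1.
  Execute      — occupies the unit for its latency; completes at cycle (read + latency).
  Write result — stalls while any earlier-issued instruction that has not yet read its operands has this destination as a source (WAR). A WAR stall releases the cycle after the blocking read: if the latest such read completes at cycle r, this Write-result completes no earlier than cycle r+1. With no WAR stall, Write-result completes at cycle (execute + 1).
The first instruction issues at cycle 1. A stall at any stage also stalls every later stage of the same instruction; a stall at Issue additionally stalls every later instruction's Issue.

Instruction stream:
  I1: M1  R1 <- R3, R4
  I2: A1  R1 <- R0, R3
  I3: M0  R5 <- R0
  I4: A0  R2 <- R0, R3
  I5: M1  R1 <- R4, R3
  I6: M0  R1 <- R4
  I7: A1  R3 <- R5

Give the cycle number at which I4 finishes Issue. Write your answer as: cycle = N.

cycle = 11

  I1 | 1 | 2 | 7 | 8
  I2 | 9 | 10 | 12 | 13   WAW R1: wait I1 write@8
  I3 | 10 | 11 | 16 | 17
  I4 | 11 | 12 | 13 | 14
  I5 | 14 | 15 | 20 | 21   WAW R1: wait I2 write@13
  I6 | 22 | 23 | 28 | 29   WAW R1: wait I5 write@21
  I7 | 23 | 24 | 26 | 27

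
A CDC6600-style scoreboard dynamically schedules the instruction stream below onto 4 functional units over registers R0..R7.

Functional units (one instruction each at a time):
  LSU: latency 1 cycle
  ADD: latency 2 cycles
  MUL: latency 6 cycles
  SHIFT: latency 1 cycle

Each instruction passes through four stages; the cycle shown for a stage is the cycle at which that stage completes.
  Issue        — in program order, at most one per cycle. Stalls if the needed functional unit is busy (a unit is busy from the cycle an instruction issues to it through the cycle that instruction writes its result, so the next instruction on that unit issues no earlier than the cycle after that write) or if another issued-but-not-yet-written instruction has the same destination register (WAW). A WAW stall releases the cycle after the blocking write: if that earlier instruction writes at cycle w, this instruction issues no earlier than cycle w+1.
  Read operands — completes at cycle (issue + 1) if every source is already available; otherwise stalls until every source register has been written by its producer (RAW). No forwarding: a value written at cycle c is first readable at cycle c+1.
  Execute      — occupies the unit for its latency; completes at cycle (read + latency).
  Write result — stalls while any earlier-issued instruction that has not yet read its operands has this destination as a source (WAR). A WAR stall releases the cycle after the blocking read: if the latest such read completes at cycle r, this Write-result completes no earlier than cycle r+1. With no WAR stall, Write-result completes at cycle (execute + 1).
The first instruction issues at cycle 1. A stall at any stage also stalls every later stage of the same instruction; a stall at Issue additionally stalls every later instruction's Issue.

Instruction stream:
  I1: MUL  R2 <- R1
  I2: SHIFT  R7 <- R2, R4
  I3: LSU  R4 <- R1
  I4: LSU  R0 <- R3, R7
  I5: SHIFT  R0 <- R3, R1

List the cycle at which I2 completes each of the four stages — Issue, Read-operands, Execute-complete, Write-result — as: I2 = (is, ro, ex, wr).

c1: I1 dispatched to MUL
c2: I1 operands ready | I2 dispatched to SHIFT
c3: I3 dispatched to LSU
c4: I3 operands ready
c5: I3 complete
c8: I1 complete
c9: R2←I1
c10: I2 operands ready
c11: I2 complete | R4←I3
c12: R7←I2 | I4 dispatched to LSU
c13: I4 operands ready
c14: I4 complete
c15: R0←I4
c16: I5 dispatched to SHIFT
c17: I5 operands ready
c18: I5 complete
c19: R0←I5

I2 = (2, 10, 11, 12)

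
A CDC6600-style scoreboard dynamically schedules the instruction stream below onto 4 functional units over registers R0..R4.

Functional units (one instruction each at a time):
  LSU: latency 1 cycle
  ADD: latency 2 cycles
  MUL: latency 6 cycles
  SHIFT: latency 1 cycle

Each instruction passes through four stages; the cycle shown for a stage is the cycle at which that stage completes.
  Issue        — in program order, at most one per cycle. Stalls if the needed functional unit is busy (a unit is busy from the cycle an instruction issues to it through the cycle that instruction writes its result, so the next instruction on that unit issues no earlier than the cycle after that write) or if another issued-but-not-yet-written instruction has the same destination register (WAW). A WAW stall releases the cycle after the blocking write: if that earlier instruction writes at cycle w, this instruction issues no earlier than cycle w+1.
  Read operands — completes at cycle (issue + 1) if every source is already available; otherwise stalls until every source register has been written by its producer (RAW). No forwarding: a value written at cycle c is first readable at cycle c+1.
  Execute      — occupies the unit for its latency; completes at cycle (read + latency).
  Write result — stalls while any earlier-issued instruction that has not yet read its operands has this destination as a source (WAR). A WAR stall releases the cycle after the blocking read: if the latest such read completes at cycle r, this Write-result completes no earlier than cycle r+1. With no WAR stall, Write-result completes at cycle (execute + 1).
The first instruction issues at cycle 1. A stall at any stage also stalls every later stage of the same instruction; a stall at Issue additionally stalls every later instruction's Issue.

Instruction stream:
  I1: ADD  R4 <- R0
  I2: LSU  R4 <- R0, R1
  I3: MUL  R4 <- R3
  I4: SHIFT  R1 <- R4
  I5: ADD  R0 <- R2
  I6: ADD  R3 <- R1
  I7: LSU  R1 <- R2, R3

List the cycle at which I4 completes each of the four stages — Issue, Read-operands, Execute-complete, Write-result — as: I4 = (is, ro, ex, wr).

I4 = (11, 19, 20, 21)

c1: I1 dispatched to ADD
c2: I1 operands ready
c4: I1 complete
c5: R4←I1
c6: I2 dispatched to LSU
c7: I2 operands ready
c8: I2 complete
c9: R4←I2
c10: I3 dispatched to MUL
c11: I3 operands ready, I4 dispatched to SHIFT
c12: I5 dispatched to ADD
c13: I5 operands ready
c15: I5 complete
c16: R0←I5
c17: I3 complete, I6 dispatched to ADD
c18: R4←I3
c19: I4 operands ready
c20: I4 complete
c21: R1←I4
c22: I6 operands ready, I7 dispatched to LSU
c24: I6 complete
c25: R3←I6
c26: I7 operands ready
c27: I7 complete
c28: R1←I7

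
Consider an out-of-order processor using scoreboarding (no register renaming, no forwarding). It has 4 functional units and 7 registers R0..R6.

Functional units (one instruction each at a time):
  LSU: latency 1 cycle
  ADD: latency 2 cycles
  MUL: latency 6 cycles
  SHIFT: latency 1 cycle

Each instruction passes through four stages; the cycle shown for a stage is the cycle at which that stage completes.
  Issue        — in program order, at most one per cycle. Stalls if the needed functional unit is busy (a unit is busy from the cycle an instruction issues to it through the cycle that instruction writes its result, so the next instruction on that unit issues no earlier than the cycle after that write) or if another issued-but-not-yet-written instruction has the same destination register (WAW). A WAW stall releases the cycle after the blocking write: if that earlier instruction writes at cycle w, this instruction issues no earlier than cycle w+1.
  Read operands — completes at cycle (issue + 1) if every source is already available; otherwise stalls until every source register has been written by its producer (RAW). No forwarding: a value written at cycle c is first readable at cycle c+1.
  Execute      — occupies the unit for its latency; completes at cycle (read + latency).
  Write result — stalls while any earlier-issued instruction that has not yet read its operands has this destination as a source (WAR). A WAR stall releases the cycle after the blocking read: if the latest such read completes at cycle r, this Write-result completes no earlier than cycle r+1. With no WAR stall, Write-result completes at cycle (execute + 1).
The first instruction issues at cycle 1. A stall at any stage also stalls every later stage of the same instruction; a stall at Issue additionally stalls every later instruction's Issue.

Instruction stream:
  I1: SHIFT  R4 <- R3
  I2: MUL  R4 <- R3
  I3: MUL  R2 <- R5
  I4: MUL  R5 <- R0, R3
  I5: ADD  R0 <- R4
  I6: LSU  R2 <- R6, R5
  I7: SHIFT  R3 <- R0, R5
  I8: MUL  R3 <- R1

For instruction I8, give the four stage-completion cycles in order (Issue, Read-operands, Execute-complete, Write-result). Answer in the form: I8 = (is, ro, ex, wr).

I8 = (35, 36, 42, 43)

[1] issue I1 (SHIFT)
[2] I1 read-ops
[3] I1 finished on SHIFT
[4] I1→R4
[5] issue I2 (MUL)
[6] I2 read-ops
[12] I2 finished on MUL
[13] I2→R4
[14] issue I3 (MUL)
[15] I3 read-ops
[21] I3 finished on MUL
[22] I3→R2
[23] issue I4 (MUL)
[24] I4 read-ops, issue I5 (ADD)
[25] I5 read-ops, issue I6 (LSU)
[26] issue I7 (SHIFT)
[27] I5 finished on ADD
[28] I5→R0
[30] I4 finished on MUL
[31] I4→R5
[32] I6 read-ops, I7 read-ops
[33] I6 finished on LSU, I7 finished on SHIFT
[34] I6→R2, I7→R3
[35] issue I8 (MUL)
[36] I8 read-ops
[42] I8 finished on MUL
[43] I8→R3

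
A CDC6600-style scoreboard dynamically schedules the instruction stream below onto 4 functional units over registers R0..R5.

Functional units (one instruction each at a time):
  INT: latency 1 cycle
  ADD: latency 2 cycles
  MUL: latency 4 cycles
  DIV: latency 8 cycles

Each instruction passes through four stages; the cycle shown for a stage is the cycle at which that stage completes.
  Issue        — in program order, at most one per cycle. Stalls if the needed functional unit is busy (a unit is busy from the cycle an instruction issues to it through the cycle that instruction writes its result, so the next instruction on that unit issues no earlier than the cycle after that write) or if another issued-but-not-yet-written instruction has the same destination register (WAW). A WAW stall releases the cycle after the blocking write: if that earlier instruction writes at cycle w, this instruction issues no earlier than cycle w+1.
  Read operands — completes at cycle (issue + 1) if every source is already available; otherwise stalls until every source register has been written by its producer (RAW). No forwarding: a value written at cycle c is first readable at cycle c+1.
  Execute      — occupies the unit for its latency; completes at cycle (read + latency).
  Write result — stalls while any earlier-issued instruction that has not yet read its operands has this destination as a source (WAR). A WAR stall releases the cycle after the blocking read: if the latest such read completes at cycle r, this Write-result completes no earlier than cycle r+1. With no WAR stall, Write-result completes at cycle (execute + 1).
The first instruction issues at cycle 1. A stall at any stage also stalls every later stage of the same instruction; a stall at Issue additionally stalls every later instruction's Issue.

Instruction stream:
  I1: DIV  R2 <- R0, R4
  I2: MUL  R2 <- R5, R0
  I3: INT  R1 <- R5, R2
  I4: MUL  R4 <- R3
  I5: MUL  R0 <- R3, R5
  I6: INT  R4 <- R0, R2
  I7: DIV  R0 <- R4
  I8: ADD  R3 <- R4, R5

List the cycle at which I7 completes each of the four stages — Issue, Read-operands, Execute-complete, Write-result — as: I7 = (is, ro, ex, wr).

I7 = (33, 36, 44, 45)

  I1 | 1 | 2 | 10 | 11
  I2 | 12 | 13 | 17 | 18   WAW R2: wait I1 write@11
  I3 | 13 | 19 | 20 | 21   RAW R2: wait I2 write@18
  I4 | 19 | 20 | 24 | 25   struct: MUL busy until I2 writes@18
  I5 | 26 | 27 | 31 | 32   struct: MUL busy until I4 writes@25
  I6 | 27 | 33 | 34 | 35   RAW R0: wait I5 write@32
  I7 | 33 | 36 | 44 | 45   WAW R0: wait I5 write@32 · RAW R4: wait I6 write@35
  I8 | 34 | 36 | 38 | 39   RAW R4: wait I6 write@35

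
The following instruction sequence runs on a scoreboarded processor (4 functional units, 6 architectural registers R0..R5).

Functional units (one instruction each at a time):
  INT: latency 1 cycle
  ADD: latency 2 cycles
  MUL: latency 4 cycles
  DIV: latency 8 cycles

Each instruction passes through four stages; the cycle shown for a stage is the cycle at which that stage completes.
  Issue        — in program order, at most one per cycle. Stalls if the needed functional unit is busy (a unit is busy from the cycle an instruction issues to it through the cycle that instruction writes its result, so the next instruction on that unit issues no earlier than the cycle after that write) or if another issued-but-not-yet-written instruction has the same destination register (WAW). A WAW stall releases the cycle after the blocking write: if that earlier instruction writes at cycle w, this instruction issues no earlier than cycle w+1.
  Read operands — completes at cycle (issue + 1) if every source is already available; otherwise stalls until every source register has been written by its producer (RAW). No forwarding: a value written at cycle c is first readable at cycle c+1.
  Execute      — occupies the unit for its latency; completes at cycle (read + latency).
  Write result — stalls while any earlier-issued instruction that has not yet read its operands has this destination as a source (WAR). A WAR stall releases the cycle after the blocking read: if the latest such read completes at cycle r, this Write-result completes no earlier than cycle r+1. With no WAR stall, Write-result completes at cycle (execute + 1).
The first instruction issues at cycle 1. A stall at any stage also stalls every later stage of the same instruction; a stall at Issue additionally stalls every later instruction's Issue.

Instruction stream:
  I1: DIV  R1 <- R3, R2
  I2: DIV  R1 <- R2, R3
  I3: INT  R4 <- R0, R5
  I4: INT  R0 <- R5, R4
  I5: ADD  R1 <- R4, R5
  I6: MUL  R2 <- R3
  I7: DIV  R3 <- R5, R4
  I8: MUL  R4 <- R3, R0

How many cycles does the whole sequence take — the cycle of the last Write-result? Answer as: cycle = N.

I1 -> (1, 2, 10, 11)
I2 -> (12, 13, 21, 22)  // struct: DIV busy until I1 writes@11
I3 -> (13, 14, 15, 16)
I4 -> (17, 18, 19, 20)  // struct: INT busy until I3 writes@16
I5 -> (23, 24, 26, 27)  // WAW R1: wait I2 write@22
I6 -> (24, 25, 29, 30)
I7 -> (25, 26, 34, 35)
I8 -> (31, 36, 40, 41)  // struct: MUL busy until I6 writes@30, RAW R3: wait I7 write@35

cycle = 41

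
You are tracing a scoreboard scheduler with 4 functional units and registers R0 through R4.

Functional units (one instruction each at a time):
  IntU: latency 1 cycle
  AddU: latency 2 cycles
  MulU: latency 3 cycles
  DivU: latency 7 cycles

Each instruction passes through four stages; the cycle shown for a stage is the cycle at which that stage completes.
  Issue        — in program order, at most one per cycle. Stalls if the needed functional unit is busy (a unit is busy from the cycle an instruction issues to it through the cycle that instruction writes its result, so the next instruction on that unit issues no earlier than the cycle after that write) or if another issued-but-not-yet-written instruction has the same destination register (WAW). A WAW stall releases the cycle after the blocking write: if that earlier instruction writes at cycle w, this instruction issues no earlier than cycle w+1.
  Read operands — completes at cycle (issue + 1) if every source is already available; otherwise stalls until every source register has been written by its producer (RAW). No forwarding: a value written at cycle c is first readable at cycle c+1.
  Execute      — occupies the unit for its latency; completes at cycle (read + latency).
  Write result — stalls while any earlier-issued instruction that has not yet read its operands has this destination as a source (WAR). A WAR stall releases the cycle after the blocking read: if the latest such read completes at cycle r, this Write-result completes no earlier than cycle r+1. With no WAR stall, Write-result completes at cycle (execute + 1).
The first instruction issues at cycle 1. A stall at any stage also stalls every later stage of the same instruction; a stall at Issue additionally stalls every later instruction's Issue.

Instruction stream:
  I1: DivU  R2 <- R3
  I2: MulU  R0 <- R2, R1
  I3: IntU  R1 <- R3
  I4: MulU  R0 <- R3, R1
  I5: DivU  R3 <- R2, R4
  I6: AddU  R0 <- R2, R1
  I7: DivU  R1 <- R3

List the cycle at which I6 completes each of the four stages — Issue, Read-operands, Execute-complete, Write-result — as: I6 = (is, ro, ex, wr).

  I1 | 1 | 2 | 9 | 10
  I2 | 2 | 11 | 14 | 15   RAW R2: wait I1 write@10
  I3 | 3 | 4 | 5 | 12   WAR R1: wait I2 read@11
  I4 | 16 | 17 | 20 | 21   struct: MulU busy until I2 writes@15
  I5 | 17 | 18 | 25 | 26
  I6 | 22 | 23 | 25 | 26   WAW R0: wait I4 write@21
  I7 | 27 | 28 | 35 | 36   struct: DivU busy until I5 writes@26

I6 = (22, 23, 25, 26)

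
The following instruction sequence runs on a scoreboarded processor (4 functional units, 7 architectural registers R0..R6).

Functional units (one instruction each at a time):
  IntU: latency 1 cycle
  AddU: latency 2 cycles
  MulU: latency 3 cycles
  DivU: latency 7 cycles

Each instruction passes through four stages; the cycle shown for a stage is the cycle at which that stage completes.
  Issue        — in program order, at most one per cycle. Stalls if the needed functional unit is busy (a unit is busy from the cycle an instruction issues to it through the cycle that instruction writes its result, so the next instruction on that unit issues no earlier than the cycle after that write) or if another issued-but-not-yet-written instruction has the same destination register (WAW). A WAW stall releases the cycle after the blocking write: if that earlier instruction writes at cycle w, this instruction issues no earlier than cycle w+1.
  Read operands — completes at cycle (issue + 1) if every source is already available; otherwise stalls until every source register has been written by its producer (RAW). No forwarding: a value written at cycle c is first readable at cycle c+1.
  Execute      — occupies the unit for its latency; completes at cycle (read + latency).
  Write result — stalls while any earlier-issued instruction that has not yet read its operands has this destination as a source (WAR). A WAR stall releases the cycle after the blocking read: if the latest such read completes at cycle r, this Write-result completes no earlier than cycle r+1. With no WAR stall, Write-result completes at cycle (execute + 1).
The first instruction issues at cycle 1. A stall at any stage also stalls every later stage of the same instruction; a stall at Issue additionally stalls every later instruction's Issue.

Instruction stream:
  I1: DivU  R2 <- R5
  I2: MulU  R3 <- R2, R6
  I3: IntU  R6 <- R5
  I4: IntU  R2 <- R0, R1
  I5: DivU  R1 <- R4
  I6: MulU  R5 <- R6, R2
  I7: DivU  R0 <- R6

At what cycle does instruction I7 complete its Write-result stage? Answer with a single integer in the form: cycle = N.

[I1] 1/2/9/10
[I2] 2/11/14/15  (RAW R2: wait I1 write@10)
[I3] 3/4/5/12  (WAR R6: wait I2 read@11)
[I4] 13/14/15/16  (struct: IntU busy until I3 writes@12)
[I5] 14/15/22/23
[I6] 16/17/20/21  (struct: MulU busy until I2 writes@15)
[I7] 24/25/32/33  (struct: DivU busy until I5 writes@23)

cycle = 33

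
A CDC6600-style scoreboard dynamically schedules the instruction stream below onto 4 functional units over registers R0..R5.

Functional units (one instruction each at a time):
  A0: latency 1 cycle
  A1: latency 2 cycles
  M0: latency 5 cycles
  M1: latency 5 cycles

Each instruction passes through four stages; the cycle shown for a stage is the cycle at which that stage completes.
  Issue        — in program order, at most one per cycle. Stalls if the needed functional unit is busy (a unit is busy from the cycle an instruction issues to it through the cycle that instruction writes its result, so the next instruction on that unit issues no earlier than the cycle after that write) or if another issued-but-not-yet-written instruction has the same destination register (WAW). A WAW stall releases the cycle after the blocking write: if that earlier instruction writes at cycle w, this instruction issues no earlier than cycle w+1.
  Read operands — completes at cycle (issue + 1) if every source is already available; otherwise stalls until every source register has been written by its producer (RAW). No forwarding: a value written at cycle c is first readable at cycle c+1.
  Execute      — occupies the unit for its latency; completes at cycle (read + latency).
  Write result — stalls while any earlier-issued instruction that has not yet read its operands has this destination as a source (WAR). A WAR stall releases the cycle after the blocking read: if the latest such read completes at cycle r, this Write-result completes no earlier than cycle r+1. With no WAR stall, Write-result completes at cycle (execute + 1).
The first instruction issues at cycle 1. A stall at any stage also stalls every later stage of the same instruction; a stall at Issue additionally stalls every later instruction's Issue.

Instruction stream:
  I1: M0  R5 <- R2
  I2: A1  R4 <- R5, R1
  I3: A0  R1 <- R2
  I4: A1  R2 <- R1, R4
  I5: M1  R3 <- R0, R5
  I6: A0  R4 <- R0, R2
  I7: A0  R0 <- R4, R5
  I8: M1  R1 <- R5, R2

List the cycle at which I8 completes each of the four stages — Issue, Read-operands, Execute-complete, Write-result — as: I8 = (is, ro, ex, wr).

I8 = (22, 23, 28, 29)

cycle 1: I1 dispatched to M0
cycle 2: I1 operands ready | I2 dispatched to A1
cycle 3: I3 dispatched to A0
cycle 4: I3 operands ready
cycle 5: I3 complete
cycle 7: I1 complete
cycle 8: R5←I1
cycle 9: I2 operands ready
cycle 10: R1←I3
cycle 11: I2 complete
cycle 12: R4←I2
cycle 13: I4 dispatched to A1
cycle 14: I4 operands ready | I5 dispatched to M1
cycle 15: I5 operands ready | I6 dispatched to A0
cycle 16: I4 complete
cycle 17: R2←I4
cycle 18: I6 operands ready
cycle 19: I6 complete
cycle 20: I5 complete | R4←I6
cycle 21: R3←I5 | I7 dispatched to A0
cycle 22: I7 operands ready | I8 dispatched to M1
cycle 23: I7 complete | I8 operands ready
cycle 24: R0←I7
cycle 28: I8 complete
cycle 29: R1←I8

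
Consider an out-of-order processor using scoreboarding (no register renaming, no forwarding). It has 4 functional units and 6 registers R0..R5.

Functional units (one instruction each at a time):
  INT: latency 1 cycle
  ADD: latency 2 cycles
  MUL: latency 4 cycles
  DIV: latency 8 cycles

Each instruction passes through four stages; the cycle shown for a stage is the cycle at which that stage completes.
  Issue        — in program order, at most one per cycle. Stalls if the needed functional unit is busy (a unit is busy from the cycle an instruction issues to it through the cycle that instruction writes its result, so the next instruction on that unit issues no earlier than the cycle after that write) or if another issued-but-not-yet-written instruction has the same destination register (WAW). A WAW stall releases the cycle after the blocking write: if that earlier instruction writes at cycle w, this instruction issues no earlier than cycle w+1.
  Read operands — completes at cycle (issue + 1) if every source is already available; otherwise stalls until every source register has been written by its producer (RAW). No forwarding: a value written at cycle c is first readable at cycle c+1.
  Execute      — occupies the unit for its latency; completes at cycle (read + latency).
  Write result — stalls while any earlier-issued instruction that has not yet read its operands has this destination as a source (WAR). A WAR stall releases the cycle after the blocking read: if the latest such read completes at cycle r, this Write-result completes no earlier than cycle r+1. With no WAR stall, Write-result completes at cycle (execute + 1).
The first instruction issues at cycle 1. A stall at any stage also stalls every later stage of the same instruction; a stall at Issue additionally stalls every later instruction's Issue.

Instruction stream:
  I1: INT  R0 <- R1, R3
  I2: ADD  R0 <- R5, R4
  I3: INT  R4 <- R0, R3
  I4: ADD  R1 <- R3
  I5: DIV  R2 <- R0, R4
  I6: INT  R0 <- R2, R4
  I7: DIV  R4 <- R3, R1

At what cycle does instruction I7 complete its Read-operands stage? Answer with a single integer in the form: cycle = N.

I1  is:1  ro:2  ex:3  wr:4
I2  is:5  ro:6  ex:8  wr:9  — WAW R0: wait I1 write@4
I3  is:6  ro:10  ex:11  wr:12  — RAW R0: wait I2 write@9
I4  is:10  ro:11  ex:13  wr:14  — struct: ADD busy until I2 writes@9
I5  is:11  ro:13  ex:21  wr:22  — RAW R4: wait I3 write@12
I6  is:13  ro:23  ex:24  wr:25  — struct: INT busy until I3 writes@12, RAW R2: wait I5 write@22
I7  is:23  ro:24  ex:32  wr:33  — struct: DIV busy until I5 writes@22

cycle = 24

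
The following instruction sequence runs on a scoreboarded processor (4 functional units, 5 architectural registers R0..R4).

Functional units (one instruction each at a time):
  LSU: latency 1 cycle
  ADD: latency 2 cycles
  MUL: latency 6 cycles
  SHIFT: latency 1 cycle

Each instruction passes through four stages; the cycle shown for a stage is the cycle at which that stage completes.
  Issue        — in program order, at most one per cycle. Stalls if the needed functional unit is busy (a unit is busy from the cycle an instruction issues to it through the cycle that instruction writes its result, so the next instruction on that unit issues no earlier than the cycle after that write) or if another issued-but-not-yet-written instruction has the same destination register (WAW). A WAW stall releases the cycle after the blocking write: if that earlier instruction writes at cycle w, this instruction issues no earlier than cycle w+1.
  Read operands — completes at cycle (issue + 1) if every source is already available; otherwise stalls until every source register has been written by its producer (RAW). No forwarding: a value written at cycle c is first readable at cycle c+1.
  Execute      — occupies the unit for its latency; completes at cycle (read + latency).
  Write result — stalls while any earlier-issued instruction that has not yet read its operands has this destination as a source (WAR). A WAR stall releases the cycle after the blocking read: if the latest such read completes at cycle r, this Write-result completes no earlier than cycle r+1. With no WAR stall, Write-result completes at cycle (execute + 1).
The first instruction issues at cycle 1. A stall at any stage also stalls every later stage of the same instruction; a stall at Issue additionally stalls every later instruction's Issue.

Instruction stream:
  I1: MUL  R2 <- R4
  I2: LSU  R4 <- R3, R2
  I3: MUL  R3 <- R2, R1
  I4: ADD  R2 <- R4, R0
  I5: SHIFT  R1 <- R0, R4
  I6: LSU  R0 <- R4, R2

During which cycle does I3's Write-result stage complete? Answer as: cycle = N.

cycle = 18

[1] issue I1 (MUL)
[2] I1 read-ops | issue I2 (LSU)
[8] I1 finished on MUL
[9] I1→R2
[10] I2 read-ops | issue I3 (MUL)
[11] I2 finished on LSU | I3 read-ops | issue I4 (ADD)
[12] I2→R4 | issue I5 (SHIFT)
[13] I4 read-ops | I5 read-ops | issue I6 (LSU)
[14] I5 finished on SHIFT
[15] I4 finished on ADD | I5→R1
[16] I4→R2
[17] I3 finished on MUL | I6 read-ops
[18] I3→R3 | I6 finished on LSU
[19] I6→R0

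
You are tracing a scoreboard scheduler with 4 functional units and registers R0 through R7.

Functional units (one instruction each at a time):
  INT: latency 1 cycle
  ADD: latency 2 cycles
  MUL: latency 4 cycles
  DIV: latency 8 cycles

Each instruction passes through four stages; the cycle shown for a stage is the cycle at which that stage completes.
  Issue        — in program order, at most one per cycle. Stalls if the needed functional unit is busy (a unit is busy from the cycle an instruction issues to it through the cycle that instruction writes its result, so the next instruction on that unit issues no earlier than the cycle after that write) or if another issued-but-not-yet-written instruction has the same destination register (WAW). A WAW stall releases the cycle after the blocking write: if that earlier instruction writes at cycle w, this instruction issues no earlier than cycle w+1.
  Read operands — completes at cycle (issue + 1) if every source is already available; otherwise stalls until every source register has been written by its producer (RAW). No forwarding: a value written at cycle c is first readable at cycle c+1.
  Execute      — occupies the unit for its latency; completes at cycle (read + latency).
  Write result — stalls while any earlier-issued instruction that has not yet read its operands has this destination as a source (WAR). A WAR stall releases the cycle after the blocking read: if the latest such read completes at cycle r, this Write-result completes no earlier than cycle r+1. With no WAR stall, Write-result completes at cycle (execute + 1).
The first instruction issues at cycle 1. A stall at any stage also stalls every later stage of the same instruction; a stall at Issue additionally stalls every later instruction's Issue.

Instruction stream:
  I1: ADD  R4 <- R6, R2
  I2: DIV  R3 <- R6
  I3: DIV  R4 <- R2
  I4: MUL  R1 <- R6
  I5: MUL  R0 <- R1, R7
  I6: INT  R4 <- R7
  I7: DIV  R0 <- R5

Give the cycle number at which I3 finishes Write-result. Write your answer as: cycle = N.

cycle = 23

1) issue 1, read 2, done 4, write 5
2) issue 2, read 3, done 11, write 12
3) issue 13, read 14, done 22, write 23  <struct: DIV busy until I2 writes@12>
4) issue 14, read 15, done 19, write 20
5) issue 21, read 22, done 26, write 27  <struct: MUL busy until I4 writes@20>
6) issue 24, read 25, done 26, write 27  <WAW R4: wait I3 write@23>
7) issue 28, read 29, done 37, write 38  <WAW R0: wait I5 write@27>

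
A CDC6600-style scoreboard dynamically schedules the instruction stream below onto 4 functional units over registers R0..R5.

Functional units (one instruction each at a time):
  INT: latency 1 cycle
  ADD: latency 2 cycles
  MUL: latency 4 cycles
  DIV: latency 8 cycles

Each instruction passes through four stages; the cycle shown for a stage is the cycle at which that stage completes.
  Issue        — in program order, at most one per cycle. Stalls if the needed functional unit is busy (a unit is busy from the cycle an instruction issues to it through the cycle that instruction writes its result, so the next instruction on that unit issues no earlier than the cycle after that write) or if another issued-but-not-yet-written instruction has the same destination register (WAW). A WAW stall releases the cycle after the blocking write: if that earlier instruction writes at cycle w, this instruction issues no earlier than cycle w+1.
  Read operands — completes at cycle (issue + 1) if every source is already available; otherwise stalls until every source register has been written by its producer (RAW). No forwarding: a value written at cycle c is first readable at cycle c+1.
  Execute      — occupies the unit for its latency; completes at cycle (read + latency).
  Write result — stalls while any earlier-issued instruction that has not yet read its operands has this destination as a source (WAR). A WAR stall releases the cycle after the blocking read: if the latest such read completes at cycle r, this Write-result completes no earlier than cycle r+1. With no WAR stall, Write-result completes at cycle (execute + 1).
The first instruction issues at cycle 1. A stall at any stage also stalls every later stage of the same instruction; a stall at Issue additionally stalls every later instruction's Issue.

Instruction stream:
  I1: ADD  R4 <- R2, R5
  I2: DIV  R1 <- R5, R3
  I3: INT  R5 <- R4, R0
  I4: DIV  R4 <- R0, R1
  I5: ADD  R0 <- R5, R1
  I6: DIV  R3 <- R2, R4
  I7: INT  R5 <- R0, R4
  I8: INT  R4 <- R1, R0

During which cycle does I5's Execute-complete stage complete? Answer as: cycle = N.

cycle = 17

  I1 | 1 | 2 | 4 | 5
  I2 | 2 | 3 | 11 | 12
  I3 | 3 | 6 | 7 | 8   RAW R4: wait I1 write@5
  I4 | 13 | 14 | 22 | 23   struct: DIV busy until I2 writes@12
  I5 | 14 | 15 | 17 | 18
  I6 | 24 | 25 | 33 | 34   struct: DIV busy until I4 writes@23
  I7 | 25 | 26 | 27 | 28
  I8 | 29 | 30 | 31 | 32   struct: INT busy until I7 writes@28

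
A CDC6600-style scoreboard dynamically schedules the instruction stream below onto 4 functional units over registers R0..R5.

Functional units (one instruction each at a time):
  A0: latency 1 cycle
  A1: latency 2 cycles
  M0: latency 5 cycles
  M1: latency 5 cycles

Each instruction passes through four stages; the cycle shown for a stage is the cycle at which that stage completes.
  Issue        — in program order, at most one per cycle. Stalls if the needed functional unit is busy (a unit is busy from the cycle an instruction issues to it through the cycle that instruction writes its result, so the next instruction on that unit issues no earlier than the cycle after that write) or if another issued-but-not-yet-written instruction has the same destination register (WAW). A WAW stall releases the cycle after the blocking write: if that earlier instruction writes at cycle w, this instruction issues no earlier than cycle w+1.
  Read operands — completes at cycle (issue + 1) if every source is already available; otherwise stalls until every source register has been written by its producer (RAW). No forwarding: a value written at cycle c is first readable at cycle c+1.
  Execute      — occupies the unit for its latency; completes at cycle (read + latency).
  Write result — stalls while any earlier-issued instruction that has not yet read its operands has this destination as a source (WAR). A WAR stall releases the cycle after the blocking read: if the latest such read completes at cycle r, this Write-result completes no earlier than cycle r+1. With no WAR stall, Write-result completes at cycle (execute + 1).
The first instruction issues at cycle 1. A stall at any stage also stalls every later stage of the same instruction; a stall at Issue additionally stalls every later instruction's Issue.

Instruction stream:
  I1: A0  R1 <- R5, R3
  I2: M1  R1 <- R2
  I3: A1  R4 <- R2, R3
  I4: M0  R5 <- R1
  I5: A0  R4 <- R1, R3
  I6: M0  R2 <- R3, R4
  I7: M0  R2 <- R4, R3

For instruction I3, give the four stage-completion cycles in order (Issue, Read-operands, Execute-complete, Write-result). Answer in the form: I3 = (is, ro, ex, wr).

c1: issue I1 (A0)
c2: I1 read-ops
c3: I1 finished on A0
c4: I1→R1
c5: issue I2 (M1)
c6: I2 read-ops · issue I3 (A1)
c7: I3 read-ops · issue I4 (M0)
c9: I3 finished on A1
c10: I3→R4
c11: I2 finished on M1 · issue I5 (A0)
c12: I2→R1
c13: I4 read-ops · I5 read-ops
c14: I5 finished on A0
c15: I5→R4
c18: I4 finished on M0
c19: I4→R5
c20: issue I6 (M0)
c21: I6 read-ops
c26: I6 finished on M0
c27: I6→R2
c28: issue I7 (M0)
c29: I7 read-ops
c34: I7 finished on M0
c35: I7→R2

I3 = (6, 7, 9, 10)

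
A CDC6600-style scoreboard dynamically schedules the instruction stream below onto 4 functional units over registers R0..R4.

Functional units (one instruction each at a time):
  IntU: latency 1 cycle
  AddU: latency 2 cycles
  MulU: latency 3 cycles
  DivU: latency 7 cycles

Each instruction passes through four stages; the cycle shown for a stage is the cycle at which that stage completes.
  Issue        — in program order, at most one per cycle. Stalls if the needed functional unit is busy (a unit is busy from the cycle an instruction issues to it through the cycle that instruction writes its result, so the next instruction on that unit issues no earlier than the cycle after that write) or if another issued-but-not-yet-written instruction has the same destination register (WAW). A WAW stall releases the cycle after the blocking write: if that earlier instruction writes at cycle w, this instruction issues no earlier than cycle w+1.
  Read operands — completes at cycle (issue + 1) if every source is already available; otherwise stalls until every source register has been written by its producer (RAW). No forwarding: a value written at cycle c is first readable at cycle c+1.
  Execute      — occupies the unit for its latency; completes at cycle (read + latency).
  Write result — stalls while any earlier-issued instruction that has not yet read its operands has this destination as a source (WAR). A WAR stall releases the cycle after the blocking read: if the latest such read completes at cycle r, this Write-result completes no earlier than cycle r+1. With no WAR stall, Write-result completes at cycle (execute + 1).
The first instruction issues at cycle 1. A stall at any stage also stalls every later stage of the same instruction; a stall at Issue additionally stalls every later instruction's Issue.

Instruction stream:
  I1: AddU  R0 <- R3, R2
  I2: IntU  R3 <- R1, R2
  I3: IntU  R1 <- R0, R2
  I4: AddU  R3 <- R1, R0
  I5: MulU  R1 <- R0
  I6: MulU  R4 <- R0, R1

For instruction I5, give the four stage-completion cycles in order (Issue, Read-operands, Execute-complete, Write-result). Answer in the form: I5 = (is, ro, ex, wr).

cycle 1: I1 issues→AddU
cycle 2: I1 reads; I2 issues→IntU
cycle 3: I2 reads
cycle 4: I1 exec-done; I2 exec-done
cycle 5: I1 writes R0; I2 writes R3
cycle 6: I3 issues→IntU
cycle 7: I3 reads; I4 issues→AddU
cycle 8: I3 exec-done
cycle 9: I3 writes R1
cycle 10: I4 reads; I5 issues→MulU
cycle 11: I5 reads
cycle 12: I4 exec-done
cycle 13: I4 writes R3
cycle 14: I5 exec-done
cycle 15: I5 writes R1
cycle 16: I6 issues→MulU
cycle 17: I6 reads
cycle 20: I6 exec-done
cycle 21: I6 writes R4

I5 = (10, 11, 14, 15)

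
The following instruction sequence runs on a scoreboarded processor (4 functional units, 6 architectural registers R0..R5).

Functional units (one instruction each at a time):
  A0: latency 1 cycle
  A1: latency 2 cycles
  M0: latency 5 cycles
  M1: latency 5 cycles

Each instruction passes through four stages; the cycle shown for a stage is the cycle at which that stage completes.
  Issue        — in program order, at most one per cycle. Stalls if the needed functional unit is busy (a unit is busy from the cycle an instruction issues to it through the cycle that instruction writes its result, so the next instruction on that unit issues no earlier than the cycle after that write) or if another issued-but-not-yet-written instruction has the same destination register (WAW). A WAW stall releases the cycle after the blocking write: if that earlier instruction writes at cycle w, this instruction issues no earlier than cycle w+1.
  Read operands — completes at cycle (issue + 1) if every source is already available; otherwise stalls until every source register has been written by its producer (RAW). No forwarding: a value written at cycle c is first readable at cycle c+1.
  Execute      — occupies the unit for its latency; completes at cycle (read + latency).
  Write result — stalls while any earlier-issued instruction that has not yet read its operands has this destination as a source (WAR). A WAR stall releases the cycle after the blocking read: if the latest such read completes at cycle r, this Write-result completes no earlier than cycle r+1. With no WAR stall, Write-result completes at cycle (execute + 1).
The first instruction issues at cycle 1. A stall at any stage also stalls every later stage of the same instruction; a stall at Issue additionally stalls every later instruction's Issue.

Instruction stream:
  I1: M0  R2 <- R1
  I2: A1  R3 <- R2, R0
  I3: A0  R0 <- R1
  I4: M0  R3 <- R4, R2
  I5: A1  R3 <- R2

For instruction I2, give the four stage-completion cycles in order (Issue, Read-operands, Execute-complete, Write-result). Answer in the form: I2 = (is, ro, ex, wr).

I1  is:1  ro:2  ex:7  wr:8
I2  is:2  ro:9  ex:11  wr:12  — RAW R2: wait I1 write@8
I3  is:3  ro:4  ex:5  wr:10  — WAR R0: wait I2 read@9
I4  is:13  ro:14  ex:19  wr:20  — WAW R3: wait I2 write@12
I5  is:21  ro:22  ex:24  wr:25  — WAW R3: wait I4 write@20

I2 = (2, 9, 11, 12)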